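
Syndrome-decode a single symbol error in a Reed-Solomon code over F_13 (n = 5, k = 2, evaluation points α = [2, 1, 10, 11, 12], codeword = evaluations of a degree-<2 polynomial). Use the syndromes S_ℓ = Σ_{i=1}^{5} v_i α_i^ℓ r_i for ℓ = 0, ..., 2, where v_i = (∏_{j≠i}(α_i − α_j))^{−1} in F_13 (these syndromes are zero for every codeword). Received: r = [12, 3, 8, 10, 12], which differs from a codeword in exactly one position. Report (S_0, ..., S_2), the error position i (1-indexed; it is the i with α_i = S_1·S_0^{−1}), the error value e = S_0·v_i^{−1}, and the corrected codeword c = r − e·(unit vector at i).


S = (9, 5, 10), error at position 1, error magnitude e = 7, c = [5, 3, 8, 10, 12].

Step 1: column multipliers v_i = (∏_{j≠i}(α_i − α_j))^{−1} mod 13.
  i = 1 (α = 2): (2−1)(2−10)(2−11)(2−12) = 1·(−8)·(−9)·(−10) = −720 ≡ 8, so v_1 = 8^{−1} = 5 (mod 13).
  i = 2 (α = 1): (1−2)(1−10)(1−11)(1−12) = (−1)·(−9)·(−10)·(−11) = 990 ≡ 2, so v_2 = 2^{−1} = 7 (mod 13).
  i = 3 (α = 10): (10−2)(10−1)(10−11)(10−12) = 8·9·(−1)·(−2) = 144 ≡ 1, so v_3 = 1^{−1} = 1 (mod 13).
  i = 4 (α = 11): (11−2)(11−1)(11−10)(11−12) = 9·10·1·(−1) = −90 ≡ 1, so v_4 = 1^{−1} = 1 (mod 13).
  i = 5 (α = 12): (12−2)(12−1)(12−10)(12−11) = 10·11·2·1 = 220 ≡ 12, so v_5 = 12^{−1} = 12 (mod 13).
  v = [5, 7, 1, 1, 12].
Step 2: syndromes of r = [12, 3, 8, 10, 12] (all sums mod 13).
  S_0 = Σ v_i r_i = 5·12 + 7·3 + 1·8 + 1·10 + 12·12 = 243 ≡ 9.
  S_1 = Σ v_i α_i r_i = 5·2·12 + 7·1·3 + 1·10·8 + 1·11·10 + 12·12·12 = 2059 ≡ 5.
  α_i^2 mod 13 = [4, 1, 9, 4, 1].
  S_2 = Σ v_i α_i^2 r_i = 5·4·12 + 7·1·3 + 1·9·8 + 1·4·10 + 12·1·12 = 517 ≡ 10.
  S = (9, 5, 10) ≠ 0, so r is not a codeword (an error is present).
Step 3: locate the error. For a single error e at position i, S_ℓ = v_i·e·α_i^ℓ, so α_err = S_1/S_0.
  S_0^{−1} = 9^{−1} = 3 (mod 13), so α_err = 5·3 = 15 ≡ 2 = α_1. Error position i = 1.
  Consistency check: S_2/S_1 = 10·8 = 80 ≡ 2 = α_err ✓ (single-error assumption holds).
Step 4: error magnitude e = S_0/v_1 = S_0·∏_{j≠1}(α_1 − α_j) = 9·8 = 72 ≡ 7 (mod 13).
Step 5: correct position 1: c_1 = r_1 − e = 12 − 7 ≡ 5 (mod 13). Hence c = [5, 3, 8, 10, 12].
  Check: interpolating c through the α_i gives m(x) = 1 + 2·x (degree < 2) with m(α_i) = c_i for every i, so c is indeed a codeword.


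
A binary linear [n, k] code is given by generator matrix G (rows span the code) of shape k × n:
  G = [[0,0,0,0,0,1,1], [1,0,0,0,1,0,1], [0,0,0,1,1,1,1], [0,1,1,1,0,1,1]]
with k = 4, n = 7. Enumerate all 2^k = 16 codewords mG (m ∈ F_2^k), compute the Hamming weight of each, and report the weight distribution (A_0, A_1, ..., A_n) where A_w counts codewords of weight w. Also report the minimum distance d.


Weight distribution: A_0 = 1, A_2 = 2, A_3 = 6, A_4 = 3, A_5 = 2, A_6 = 2. Minimum distance d = 2.

Enumerate all 2^4 = 16 messages m ∈ F_2^4.
For each, compute codeword c = mG in F_2^7, then tally its weight.
  m = 0000 → c = 0000000, weight = 0.
  m = 1000 → c = 0000011, weight = 2.
  m = 0100 → c = 1000101, weight = 3.
  m = 1100 → c = 1000110, weight = 3.
  m = 0010 → c = 0001111, weight = 4.
  m = 1010 → c = 0001100, weight = 2.
  m = 0110 → c = 1001010, weight = 3.
  m = 1110 → c = 1001001, weight = 3.
  m = 0001 → c = 0111011, weight = 5.
  m = 1001 → c = 0111000, weight = 3.
  m = 0101 → c = 1111110, weight = 6.
  m = 1101 → c = 1111101, weight = 6.
  m = 0011 → c = 0110100, weight = 3.
  m = 1011 → c = 0110111, weight = 5.
  m = 0111 → c = 1110001, weight = 4.
  m = 1111 → c = 1110010, weight = 4.
Tally weights:
  weight 0: 1 codewords.
  weight 2: 2 codewords.
  weight 3: 6 codewords.
  weight 4: 3 codewords.
  weight 5: 2 codewords.
  weight 6: 2 codewords.
Minimum distance d = smallest w > 0 with A_w > 0 = 2.
Sanity: Σ A_w = 16 = 2^4 = 16 ✓.


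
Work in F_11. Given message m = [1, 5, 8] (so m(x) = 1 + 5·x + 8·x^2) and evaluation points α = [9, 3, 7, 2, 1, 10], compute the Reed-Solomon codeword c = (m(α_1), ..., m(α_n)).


c = [1, 0, 10, 10, 3, 4]

Message polynomial: m(x) = 1 + 5·x + 8·x^2 (mod 11).
For each evaluation point α_i, compute m(α_i) mod 11:
  α_1 = 9: Horner steps 8 → 0 → 1, so m(9) = 1.
  α_2 = 3: Horner steps 8 → 7 → 0, so m(3) = 0.
  α_3 = 7: Horner steps 8 → 6 → 10, so m(7) = 10.
  α_4 = 2: Horner steps 8 → 10 → 10, so m(2) = 10.
  α_5 = 1: Horner steps 8 → 2 → 3, so m(1) = 3.
  α_6 = 10: Horner steps 8 → 8 → 4, so m(10) = 4.
Codeword c = [1, 0, 10, 10, 3, 4] ∈ F_11^6.


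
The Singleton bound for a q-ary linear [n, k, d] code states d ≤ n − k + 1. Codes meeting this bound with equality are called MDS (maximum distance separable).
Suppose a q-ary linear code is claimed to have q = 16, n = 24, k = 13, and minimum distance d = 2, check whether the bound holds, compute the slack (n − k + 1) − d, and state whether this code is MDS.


Singleton RHS = n − k + 1 = 12, slack = 10, bound satisfied, not MDS.

Singleton bound: d ≤ n − k + 1.
Here n = 24, k = 13, so n − k + 1 = 12.
Given d = 2, check d ≤ 12: YES.
Slack = (n − k + 1) − d = 10.
The code is NOT MDS (slack = 10 > 0).
Description: the claimed parameters are [24, 13, 2]_16; such a code would be non-MDS.


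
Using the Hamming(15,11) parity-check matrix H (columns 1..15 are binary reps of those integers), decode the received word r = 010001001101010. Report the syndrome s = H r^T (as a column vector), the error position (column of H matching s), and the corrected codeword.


s = (0, 1, 0, 1)^T, error position = 5, corrected codeword c = 010011001101010

Compute s = H r^T mod 2 one row at a time:
  s_1 = 0 + 1 + 1 + 0 + 1 + 0 + 1 + 0 = 4 ≡ 0 (mod 2).
  s_2 = 0 + 0 + 1 + 0 + 1 + 0 + 1 + 0 = 3 ≡ 1 (mod 2).
  s_3 = 1 + 0 + 1 + 0 + 1 + 0 + 1 + 0 = 4 ≡ 0 (mod 2).
  s_4 = 0 + 0 + 0 + 0 + 1 + 0 + 0 + 0 = 1 ≡ 1 (mod 2).
s = (0, 1, 0, 1)^T — this equals column 5 of H (binary 0101), so error is at position 5.
Correct: flip bit 5 of r = 010001001101010 to get c = 010011001101010.


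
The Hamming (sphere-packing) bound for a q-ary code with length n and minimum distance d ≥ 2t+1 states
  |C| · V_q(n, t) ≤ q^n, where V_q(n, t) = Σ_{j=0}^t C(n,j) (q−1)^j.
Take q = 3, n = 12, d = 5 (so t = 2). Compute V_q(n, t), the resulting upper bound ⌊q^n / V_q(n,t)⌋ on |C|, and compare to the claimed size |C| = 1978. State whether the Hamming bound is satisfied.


V_q(n, t) = 289, q^n = 531441, Hamming bound = 1838, |C| = 1978 > bound (violated).

Step 1: Compute V_q(n, t) = Σ_{j=0}^2 C(n, j) (q−1)^j.
  j = 0: C(12,0)·(2)^0 = 1·1 = 1.
  j = 1: C(12,1)·(2)^1 = 12·2 = 24.
  j = 2: C(12,2)·(2)^2 = 66·4 = 264.
  V_q(n, t) = 1 + 24 + 264 = 289.
Step 2: q^n = 3^12 = 531441.
Step 3: Hamming bound ⌊q^n / V_q(n,t)⌋ = ⌊531441/289⌋ = 1838.
Step 4: Compare |C| = 1978 to 1838: violated.
The claimed |C| lies above the Hamming bound, so no 3-ary code of length 12 with d ≥ 5 can have 1978 codewords.


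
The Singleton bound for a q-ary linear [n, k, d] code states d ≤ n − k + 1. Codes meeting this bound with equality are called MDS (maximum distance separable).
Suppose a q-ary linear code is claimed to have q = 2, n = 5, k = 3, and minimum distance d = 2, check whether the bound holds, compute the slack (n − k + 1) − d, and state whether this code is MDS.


Singleton RHS = n − k + 1 = 3, slack = 1, bound satisfied, not MDS.

Singleton bound: d ≤ n − k + 1.
Here n = 5, k = 3, so n − k + 1 = 3.
Given d = 2, check d ≤ 3: YES.
Slack = (n − k + 1) − d = 1.
The code is NOT MDS (slack = 1 > 0).
Description: the claimed parameters are [5, 3, 2]_2; such a code would be non-MDS.


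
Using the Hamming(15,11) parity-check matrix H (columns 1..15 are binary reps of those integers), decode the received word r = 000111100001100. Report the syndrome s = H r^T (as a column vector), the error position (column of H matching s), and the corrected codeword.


s = (0, 0, 0, 1)^T, error position = 1, corrected codeword c = 100111100001100

Compute s = H r^T mod 2 one row at a time:
  s_1 = 0 + 0 + 0 + 0 + 1 + 1 + 0 + 0 = 2 ≡ 0 (mod 2).
  s_2 = 1 + 1 + 1 + 1 + 1 + 1 + 0 + 0 = 6 ≡ 0 (mod 2).
  s_3 = 0 + 0 + 1 + 1 + 0 + 0 + 0 + 0 = 2 ≡ 0 (mod 2).
  s_4 = 0 + 0 + 1 + 1 + 0 + 0 + 1 + 0 = 3 ≡ 1 (mod 2).
s = (0, 0, 0, 1)^T — this equals column 1 of H (binary 0001), so error is at position 1.
Correct: flip bit 1 of r = 000111100001100 to get c = 100111100001100.


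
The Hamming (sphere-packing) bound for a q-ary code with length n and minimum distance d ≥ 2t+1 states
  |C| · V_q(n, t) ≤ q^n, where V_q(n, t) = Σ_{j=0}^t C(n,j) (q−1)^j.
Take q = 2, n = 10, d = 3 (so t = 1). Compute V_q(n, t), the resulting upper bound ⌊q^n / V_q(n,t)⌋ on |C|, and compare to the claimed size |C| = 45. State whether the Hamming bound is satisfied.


V_q(n, t) = 11, q^n = 1024, Hamming bound = 93, |C| = 45 ≤ bound (satisfied).

Step 1: Compute V_q(n, t) = Σ_{j=0}^1 C(n, j) (q−1)^j.
  j = 0: C(10,0)·(1)^0 = 1·1 = 1.
  j = 1: C(10,1)·(1)^1 = 10·1 = 10.
  V_q(n, t) = 1 + 10 = 11.
Step 2: q^n = 2^10 = 1024.
Step 3: Hamming bound ⌊q^n / V_q(n,t)⌋ = ⌊1024/11⌋ = 93.
Step 4: Compare |C| = 45 to 93: satisfied.
The claimed |C| lies below the Hamming bound.


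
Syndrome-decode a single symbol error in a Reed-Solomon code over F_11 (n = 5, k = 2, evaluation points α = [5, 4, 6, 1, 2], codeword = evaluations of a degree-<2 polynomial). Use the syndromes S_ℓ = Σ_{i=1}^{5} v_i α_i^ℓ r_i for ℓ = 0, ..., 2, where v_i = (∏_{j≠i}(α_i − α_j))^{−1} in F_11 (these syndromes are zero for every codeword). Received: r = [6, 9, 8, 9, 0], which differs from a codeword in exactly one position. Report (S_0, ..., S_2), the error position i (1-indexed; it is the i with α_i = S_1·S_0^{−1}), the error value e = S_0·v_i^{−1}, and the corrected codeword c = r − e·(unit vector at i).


S = (5, 9, 3), error at position 2, error magnitude e = 5, c = [6, 4, 8, 9, 0].

Step 1: column multipliers v_i = (∏_{j≠i}(α_i − α_j))^{−1} mod 11.
  i = 1 (α = 5): (5−4)(5−6)(5−1)(5−2) = 1·(−1)·4·3 = −12 ≡ 10, so v_1 = 10^{−1} = 10 (mod 11).
  i = 2 (α = 4): (4−5)(4−6)(4−1)(4−2) = (−1)·(−2)·3·2 = 12 ≡ 1, so v_2 = 1^{−1} = 1 (mod 11).
  i = 3 (α = 6): (6−5)(6−4)(6−1)(6−2) = 1·2·5·4 = 40 ≡ 7, so v_3 = 7^{−1} = 8 (mod 11).
  i = 4 (α = 1): (1−5)(1−4)(1−6)(1−2) = (−4)·(−3)·(−5)·(−1) = 60 ≡ 5, so v_4 = 5^{−1} = 9 (mod 11).
  i = 5 (α = 2): (2−5)(2−4)(2−6)(2−1) = (−3)·(−2)·(−4)·1 = −24 ≡ 9, so v_5 = 9^{−1} = 5 (mod 11).
  v = [10, 1, 8, 9, 5].
Step 2: syndromes of r = [6, 9, 8, 9, 0] (all sums mod 11).
  S_0 = Σ v_i r_i = 10·6 + 1·9 + 8·8 + 9·9 + 5·0 = 214 ≡ 5.
  S_1 = Σ v_i α_i r_i = 10·5·6 + 1·4·9 + 8·6·8 + 9·1·9 + 5·2·0 = 801 ≡ 9.
  α_i^2 mod 11 = [3, 5, 3, 1, 4].
  S_2 = Σ v_i α_i^2 r_i = 10·3·6 + 1·5·9 + 8·3·8 + 9·1·9 + 5·4·0 = 498 ≡ 3.
  S = (5, 9, 3) ≠ 0, so r is not a codeword (an error is present).
Step 3: locate the error. For a single error e at position i, S_ℓ = v_i·e·α_i^ℓ, so α_err = S_1/S_0.
  S_0^{−1} = 5^{−1} = 9 (mod 11), so α_err = 9·9 = 81 ≡ 4 = α_2. Error position i = 2.
  Consistency check: S_2/S_1 = 3·5 = 15 ≡ 4 = α_err ✓ (single-error assumption holds).
Step 4: error magnitude e = S_0/v_2 = S_0·∏_{j≠2}(α_2 − α_j) = 5·1 = 5 ≡ 5 (mod 11).
Step 5: correct position 2: c_2 = r_2 − e = 9 − 5 ≡ 4 (mod 11). Hence c = [6, 4, 8, 9, 0].
  Check: interpolating c through the α_i gives m(x) = 7 + 2·x (degree < 2) with m(α_i) = c_i for every i, so c is indeed a codeword.


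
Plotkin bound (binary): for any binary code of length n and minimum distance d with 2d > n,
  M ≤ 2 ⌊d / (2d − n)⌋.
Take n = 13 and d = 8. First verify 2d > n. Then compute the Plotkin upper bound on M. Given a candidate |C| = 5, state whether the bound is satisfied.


Plotkin bound M ≤ 4; given |C| = 5 > bound (violated).

Check applicability: 2d = 16, n = 13.
2d − n = 3 > 0, so Plotkin applies.
Compute d/(2d−n) = 8/3 ≈ 2.6667.
⌊d/(2d−n)⌋ = 2.
Plotkin bound: M ≤ 2·2 = 4.
Given |C| = 5, check: VIOLATED.
This |C| is above the Plotkin bound, so no binary code with n = 13, d = 8 and 5 codewords exists.


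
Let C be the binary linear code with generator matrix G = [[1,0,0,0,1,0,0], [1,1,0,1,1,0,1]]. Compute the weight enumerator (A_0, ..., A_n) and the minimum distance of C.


Weight distribution: A_0 = 1, A_2 = 1, A_3 = 1, A_5 = 1. Minimum distance d = 2.

Enumerate all 2^2 = 4 messages m ∈ F_2^2.
For each, compute codeword c = mG in F_2^7, then tally its weight.
  m = 00 → c = 0000000, weight = 0.
  m = 10 → c = 1000100, weight = 2.
  m = 01 → c = 1101101, weight = 5.
  m = 11 → c = 0101001, weight = 3.
Tally weights:
  weight 0: 1 codewords.
  weight 2: 1 codewords.
  weight 3: 1 codewords.
  weight 5: 1 codewords.
Minimum distance d = smallest w > 0 with A_w > 0 = 2.
Sanity: Σ A_w = 4 = 2^2 = 4 ✓.


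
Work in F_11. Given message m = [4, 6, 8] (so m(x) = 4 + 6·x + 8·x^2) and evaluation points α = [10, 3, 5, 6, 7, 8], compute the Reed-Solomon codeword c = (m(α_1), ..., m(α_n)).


c = [6, 6, 3, 9, 9, 3]

Message polynomial: m(x) = 4 + 6·x + 8·x^2 (mod 11).
For each evaluation point α_i, compute m(α_i) mod 11:
  α_1 = 10: Horner steps 8 → 9 → 6, so m(10) = 6.
  α_2 = 3: Horner steps 8 → 8 → 6, so m(3) = 6.
  α_3 = 5: Horner steps 8 → 2 → 3, so m(5) = 3.
  α_4 = 6: Horner steps 8 → 10 → 9, so m(6) = 9.
  α_5 = 7: Horner steps 8 → 7 → 9, so m(7) = 9.
  α_6 = 8: Horner steps 8 → 4 → 3, so m(8) = 3.
Codeword c = [6, 6, 3, 9, 9, 3] ∈ F_11^6.


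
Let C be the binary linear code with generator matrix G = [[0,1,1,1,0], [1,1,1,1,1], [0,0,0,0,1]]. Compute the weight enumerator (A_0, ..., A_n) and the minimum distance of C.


Weight distribution: A_0 = 1, A_1 = 2, A_2 = 1, A_3 = 1, A_4 = 2, A_5 = 1. Minimum distance d = 1.

Enumerate all 2^3 = 8 messages m ∈ F_2^3.
For each, compute codeword c = mG in F_2^5, then tally its weight.
  m = 000 → c = 00000, weight = 0.
  m = 100 → c = 01110, weight = 3.
  m = 010 → c = 11111, weight = 5.
  m = 110 → c = 10001, weight = 2.
  m = 001 → c = 00001, weight = 1.
  m = 101 → c = 01111, weight = 4.
  m = 011 → c = 11110, weight = 4.
  m = 111 → c = 10000, weight = 1.
Tally weights:
  weight 0: 1 codewords.
  weight 1: 2 codewords.
  weight 2: 1 codewords.
  weight 3: 1 codewords.
  weight 4: 2 codewords.
  weight 5: 1 codewords.
Minimum distance d = smallest w > 0 with A_w > 0 = 1.
Sanity: Σ A_w = 8 = 2^3 = 8 ✓.


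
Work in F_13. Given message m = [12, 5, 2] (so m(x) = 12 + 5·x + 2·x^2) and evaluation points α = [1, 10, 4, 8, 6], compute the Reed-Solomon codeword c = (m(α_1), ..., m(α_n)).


c = [6, 2, 12, 11, 10]

Message polynomial: m(x) = 12 + 5·x + 2·x^2 (mod 13).
For each evaluation point α_i, compute m(α_i) mod 13:
  α_1 = 1: Horner steps 2 → 7 → 6, so m(1) = 6.
  α_2 = 10: Horner steps 2 → 12 → 2, so m(10) = 2.
  α_3 = 4: Horner steps 2 → 0 → 12, so m(4) = 12.
  α_4 = 8: Horner steps 2 → 8 → 11, so m(8) = 11.
  α_5 = 6: Horner steps 2 → 4 → 10, so m(6) = 10.
Codeword c = [6, 2, 12, 11, 10] ∈ F_13^5.


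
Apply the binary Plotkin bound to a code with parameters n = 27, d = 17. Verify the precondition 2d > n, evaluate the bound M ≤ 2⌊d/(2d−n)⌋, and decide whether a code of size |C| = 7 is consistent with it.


Plotkin bound M ≤ 4; given |C| = 7 > bound (violated).

Check applicability: 2d = 34, n = 27.
2d − n = 7 > 0, so Plotkin applies.
Compute d/(2d−n) = 17/7 ≈ 2.4286.
⌊d/(2d−n)⌋ = 2.
Plotkin bound: M ≤ 2·2 = 4.
Given |C| = 7, check: VIOLATED.
This |C| is above the Plotkin bound, so no binary code with n = 27, d = 17 and 7 codewords exists.


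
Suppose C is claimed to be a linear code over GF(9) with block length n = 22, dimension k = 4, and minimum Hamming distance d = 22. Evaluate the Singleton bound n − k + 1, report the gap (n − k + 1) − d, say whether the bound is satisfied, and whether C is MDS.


Singleton RHS = n − k + 1 = 19, slack = -3, bound violated (no such code; not MDS).

Singleton bound: d ≤ n − k + 1.
Here n = 22, k = 4, so n − k + 1 = 19.
Given d = 22, check d ≤ 19: NO.
Slack = (n − k + 1) − d = -3.
The slack is negative: d = 22 exceeds n − k + 1 = 19 by 3, so the Singleton bound is violated and no linear [22, 4, 22]_9 code can exist. In particular it is not MDS (MDS requires d = n − k + 1 exactly).
Description: the claimed parameters are [22, 4, 22]_9; such a code would be impossible (violates the Singleton bound).


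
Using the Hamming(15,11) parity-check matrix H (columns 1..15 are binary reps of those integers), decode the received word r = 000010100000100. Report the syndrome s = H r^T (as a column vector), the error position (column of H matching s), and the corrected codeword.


s = (1, 1, 1, 1)^T, error position = 15, corrected codeword c = 000010100000101

Compute s = H r^T mod 2 one row at a time:
  s_1 = 0 + 0 + 0 + 0 + 0 + 1 + 0 + 0 = 1 ≡ 1 (mod 2).
  s_2 = 0 + 1 + 0 + 1 + 0 + 1 + 0 + 0 = 3 ≡ 1 (mod 2).
  s_3 = 0 + 0 + 0 + 1 + 0 + 0 + 0 + 0 = 1 ≡ 1 (mod 2).
  s_4 = 0 + 0 + 1 + 1 + 0 + 0 + 1 + 0 = 3 ≡ 1 (mod 2).
s = (1, 1, 1, 1)^T — this equals column 15 of H (binary 1111), so error is at position 15.
Correct: flip bit 15 of r = 000010100000100 to get c = 000010100000101.


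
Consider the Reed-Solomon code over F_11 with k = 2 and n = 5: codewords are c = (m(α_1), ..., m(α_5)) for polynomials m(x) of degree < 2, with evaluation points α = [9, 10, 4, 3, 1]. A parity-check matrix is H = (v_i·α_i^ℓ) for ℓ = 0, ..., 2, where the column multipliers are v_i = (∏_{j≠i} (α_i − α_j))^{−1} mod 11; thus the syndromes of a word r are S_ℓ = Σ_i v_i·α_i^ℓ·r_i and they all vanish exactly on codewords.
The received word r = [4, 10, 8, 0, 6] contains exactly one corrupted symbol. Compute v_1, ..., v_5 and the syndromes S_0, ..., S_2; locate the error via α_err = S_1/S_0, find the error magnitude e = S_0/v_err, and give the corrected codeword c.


S = (5, 6, 5), error at position 2, error magnitude e = 9, c = [4, 1, 8, 0, 6].

Step 1: column multipliers v_i = (∏_{j≠i}(α_i − α_j))^{−1} mod 11.
  i = 1 (α = 9): (9−10)(9−4)(9−3)(9−1) = (−1)·5·6·8 = −240 ≡ 2, so v_1 = 2^{−1} = 6 (mod 11).
  i = 2 (α = 10): (10−9)(10−4)(10−3)(10−1) = 1·6·7·9 = 378 ≡ 4, so v_2 = 4^{−1} = 3 (mod 11).
  i = 3 (α = 4): (4−9)(4−10)(4−3)(4−1) = (−5)·(−6)·1·3 = 90 ≡ 2, so v_3 = 2^{−1} = 6 (mod 11).
  i = 4 (α = 3): (3−9)(3−10)(3−4)(3−1) = (−6)·(−7)·(−1)·2 = −84 ≡ 4, so v_4 = 4^{−1} = 3 (mod 11).
  i = 5 (α = 1): (1−9)(1−10)(1−4)(1−3) = (−8)·(−9)·(−3)·(−2) = 432 ≡ 3, so v_5 = 3^{−1} = 4 (mod 11).
  v = [6, 3, 6, 3, 4].
Step 2: syndromes of r = [4, 10, 8, 0, 6] (all sums mod 11).
  S_0 = Σ v_i r_i = 6·4 + 3·10 + 6·8 + 3·0 + 4·6 = 126 ≡ 5.
  S_1 = Σ v_i α_i r_i = 6·9·4 + 3·10·10 + 6·4·8 + 3·3·0 + 4·1·6 = 732 ≡ 6.
  α_i^2 mod 11 = [4, 1, 5, 9, 1].
  S_2 = Σ v_i α_i^2 r_i = 6·4·4 + 3·1·10 + 6·5·8 + 3·9·0 + 4·1·6 = 390 ≡ 5.
  S = (5, 6, 5) ≠ 0, so r is not a codeword (an error is present).
Step 3: locate the error. For a single error e at position i, S_ℓ = v_i·e·α_i^ℓ, so α_err = S_1/S_0.
  S_0^{−1} = 5^{−1} = 9 (mod 11), so α_err = 6·9 = 54 ≡ 10 = α_2. Error position i = 2.
  Consistency check: S_2/S_1 = 5·2 = 10 ≡ 10 = α_err ✓ (single-error assumption holds).
Step 4: error magnitude e = S_0/v_2 = S_0·∏_{j≠2}(α_2 − α_j) = 5·4 = 20 ≡ 9 (mod 11).
Step 5: correct position 2: c_2 = r_2 − e = 10 − 9 ≡ 1 (mod 11). Hence c = [4, 1, 8, 0, 6].
  Check: interpolating c through the α_i gives m(x) = 9 + 8·x (degree < 2) with m(α_i) = c_i for every i, so c is indeed a codeword.


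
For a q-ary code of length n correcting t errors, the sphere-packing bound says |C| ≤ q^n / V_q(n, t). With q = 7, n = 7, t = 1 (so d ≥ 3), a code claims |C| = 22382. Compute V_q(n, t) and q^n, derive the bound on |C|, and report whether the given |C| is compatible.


V_q(n, t) = 43, q^n = 823543, Hamming bound = 19152, |C| = 22382 > bound (violated).

Step 1: Compute V_q(n, t) = Σ_{j=0}^1 C(n, j) (q−1)^j.
  j = 0: C(7,0)·(6)^0 = 1·1 = 1.
  j = 1: C(7,1)·(6)^1 = 7·6 = 42.
  V_q(n, t) = 1 + 42 = 43.
Step 2: q^n = 7^7 = 823543.
Step 3: Hamming bound ⌊q^n / V_q(n,t)⌋ = ⌊823543/43⌋ = 19152.
Step 4: Compare |C| = 22382 to 19152: violated.
The claimed |C| lies above the Hamming bound, so no 7-ary code of length 7 with d ≥ 3 can have 22382 codewords.


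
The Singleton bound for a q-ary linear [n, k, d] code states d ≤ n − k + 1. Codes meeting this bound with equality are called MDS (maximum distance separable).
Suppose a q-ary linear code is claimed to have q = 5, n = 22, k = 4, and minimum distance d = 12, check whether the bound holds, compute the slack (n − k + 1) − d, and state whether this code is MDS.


Singleton RHS = n − k + 1 = 19, slack = 7, bound satisfied, not MDS.

Singleton bound: d ≤ n − k + 1.
Here n = 22, k = 4, so n − k + 1 = 19.
Given d = 12, check d ≤ 19: YES.
Slack = (n − k + 1) − d = 7.
The code is NOT MDS (slack = 7 > 0).
Description: the claimed parameters are [22, 4, 12]_5; such a code would be non-MDS.


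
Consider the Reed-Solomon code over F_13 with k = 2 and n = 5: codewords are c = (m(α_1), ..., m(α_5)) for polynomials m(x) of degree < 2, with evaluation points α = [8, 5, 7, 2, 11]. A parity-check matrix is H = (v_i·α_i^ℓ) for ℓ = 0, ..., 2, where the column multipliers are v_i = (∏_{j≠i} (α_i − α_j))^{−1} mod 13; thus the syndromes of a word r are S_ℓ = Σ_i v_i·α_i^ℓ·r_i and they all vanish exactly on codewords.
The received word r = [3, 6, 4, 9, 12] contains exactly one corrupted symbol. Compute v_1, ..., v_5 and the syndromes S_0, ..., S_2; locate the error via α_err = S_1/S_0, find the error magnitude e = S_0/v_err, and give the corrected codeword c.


S = (7, 12, 2), error at position 5, error magnitude e = 12, c = [3, 6, 4, 9, 0].

Step 1: column multipliers v_i = (∏_{j≠i}(α_i − α_j))^{−1} mod 13.
  i = 1 (α = 8): (8−5)(8−7)(8−2)(8−11) = 3·1·6·(−3) = −54 ≡ 11, so v_1 = 11^{−1} = 6 (mod 13).
  i = 2 (α = 5): (5−8)(5−7)(5−2)(5−11) = (−3)·(−2)·3·(−6) = −108 ≡ 9, so v_2 = 9^{−1} = 3 (mod 13).
  i = 3 (α = 7): (7−8)(7−5)(7−2)(7−11) = (−1)·2·5·(−4) = 40 ≡ 1, so v_3 = 1^{−1} = 1 (mod 13).
  i = 4 (α = 2): (2−8)(2−5)(2−7)(2−11) = (−6)·(−3)·(−5)·(−9) = 810 ≡ 4, so v_4 = 4^{−1} = 10 (mod 13).
  i = 5 (α = 11): (11−8)(11−5)(11−7)(11−2) = 3·6·4·9 = 648 ≡ 11, so v_5 = 11^{−1} = 6 (mod 13).
  v = [6, 3, 1, 10, 6].
Step 2: syndromes of r = [3, 6, 4, 9, 12] (all sums mod 13).
  S_0 = Σ v_i r_i = 6·3 + 3·6 + 1·4 + 10·9 + 6·12 = 202 ≡ 7.
  S_1 = Σ v_i α_i r_i = 6·8·3 + 3·5·6 + 1·7·4 + 10·2·9 + 6·11·12 = 1234 ≡ 12.
  α_i^2 mod 13 = [12, 12, 10, 4, 4].
  S_2 = Σ v_i α_i^2 r_i = 6·12·3 + 3·12·6 + 1·10·4 + 10·4·9 + 6·4·12 = 1120 ≡ 2.
  S = (7, 12, 2) ≠ 0, so r is not a codeword (an error is present).
Step 3: locate the error. For a single error e at position i, S_ℓ = v_i·e·α_i^ℓ, so α_err = S_1/S_0.
  S_0^{−1} = 7^{−1} = 2 (mod 13), so α_err = 12·2 = 24 ≡ 11 = α_5. Error position i = 5.
  Consistency check: S_2/S_1 = 2·12 = 24 ≡ 11 = α_err ✓ (single-error assumption holds).
Step 4: error magnitude e = S_0/v_5 = S_0·∏_{j≠5}(α_5 − α_j) = 7·11 = 77 ≡ 12 (mod 13).
Step 5: correct position 5: c_5 = r_5 − e = 12 − 12 ≡ 0 (mod 13). Hence c = [3, 6, 4, 9, 0].
  Check: interpolating c through the α_i gives m(x) = 11 + 12·x (degree < 2) with m(α_i) = c_i for every i, so c is indeed a codeword.


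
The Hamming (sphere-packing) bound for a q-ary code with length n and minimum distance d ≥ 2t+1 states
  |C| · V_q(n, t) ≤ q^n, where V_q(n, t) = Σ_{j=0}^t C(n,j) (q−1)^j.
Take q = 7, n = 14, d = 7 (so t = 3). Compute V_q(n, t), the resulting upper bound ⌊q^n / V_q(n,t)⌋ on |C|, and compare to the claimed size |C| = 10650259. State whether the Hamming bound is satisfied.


V_q(n, t) = 81985, q^n = 678223072849, Hamming bound = 8272526, |C| = 10650259 > bound (violated).

Step 1: Compute V_q(n, t) = Σ_{j=0}^3 C(n, j) (q−1)^j.
  j = 0: C(14,0)·(6)^0 = 1·1 = 1.
  j = 1: C(14,1)·(6)^1 = 14·6 = 84.
  j = 2: C(14,2)·(6)^2 = 91·36 = 3276.
  j = 3: C(14,3)·(6)^3 = 364·216 = 78624.
  V_q(n, t) = 1 + 84 + 3276 + 78624 = 81985.
Step 2: q^n = 7^14 = 678223072849.
Step 3: Hamming bound ⌊q^n / V_q(n,t)⌋ = ⌊678223072849/81985⌋ = 8272526.
Step 4: Compare |C| = 10650259 to 8272526: violated.
The claimed |C| lies above the Hamming bound, so no 7-ary code of length 14 with d ≥ 7 can have 10650259 codewords.


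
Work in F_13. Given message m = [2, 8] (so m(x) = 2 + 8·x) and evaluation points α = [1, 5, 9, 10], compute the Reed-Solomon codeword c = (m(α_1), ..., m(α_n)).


c = [10, 3, 9, 4]

Message polynomial: m(x) = 2 + 8·x (mod 13).
For each evaluation point α_i, compute m(α_i) mod 13:
  α_1 = 1: Horner steps 8 → 10, so m(1) = 10.
  α_2 = 5: Horner steps 8 → 3, so m(5) = 3.
  α_3 = 9: Horner steps 8 → 9, so m(9) = 9.
  α_4 = 10: Horner steps 8 → 4, so m(10) = 4.
Codeword c = [10, 3, 9, 4] ∈ F_13^4.


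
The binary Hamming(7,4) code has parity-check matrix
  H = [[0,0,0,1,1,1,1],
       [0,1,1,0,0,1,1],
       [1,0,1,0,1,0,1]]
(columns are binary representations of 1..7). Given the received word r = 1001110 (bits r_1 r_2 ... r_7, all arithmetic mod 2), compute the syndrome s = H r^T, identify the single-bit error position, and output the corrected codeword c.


s = (1, 1, 0)^T, error position = 6, corrected codeword c = 1001100

Compute s = H r^T mod 2 one row at a time:
  s_1 = 1 + 1 + 1 + 0 = 3 ≡ 1 (mod 2).
  s_2 = 0 + 0 + 1 + 0 = 1 ≡ 1 (mod 2).
  s_3 = 1 + 0 + 1 + 0 = 2 ≡ 0 (mod 2).
s = (1, 1, 0)^T — this equals column 6 of H (binary 110), so error is at position 6.
Correct: flip bit 6 of r = 1001110 to get c = 1001100.


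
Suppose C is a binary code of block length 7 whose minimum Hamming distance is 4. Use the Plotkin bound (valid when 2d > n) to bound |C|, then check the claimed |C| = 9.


Plotkin bound M ≤ 8; given |C| = 9 > bound (violated).

Check applicability: 2d = 8, n = 7.
2d − n = 1 > 0, so Plotkin applies.
Compute d/(2d−n) = 4/1 ≈ 4.0000.
⌊d/(2d−n)⌋ = 4.
Plotkin bound: M ≤ 2·4 = 8.
Given |C| = 9, check: VIOLATED.
This |C| is above the Plotkin bound, so no binary code with n = 7, d = 4 and 9 codewords exists.


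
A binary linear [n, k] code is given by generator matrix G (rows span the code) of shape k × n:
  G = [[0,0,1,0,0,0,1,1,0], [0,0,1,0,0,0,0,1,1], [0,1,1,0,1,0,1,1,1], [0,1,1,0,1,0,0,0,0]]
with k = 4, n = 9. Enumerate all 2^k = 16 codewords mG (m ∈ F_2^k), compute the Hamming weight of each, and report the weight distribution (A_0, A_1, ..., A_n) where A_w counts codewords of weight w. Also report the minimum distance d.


Weight distribution: A_0 = 1, A_1 = 1, A_2 = 3, A_3 = 6, A_4 = 3, A_5 = 1, A_6 = 1. Minimum distance d = 1.

Enumerate all 2^4 = 16 messages m ∈ F_2^4.
For each, compute codeword c = mG in F_2^9, then tally its weight.
  m = 0000 → c = 000000000, weight = 0.
  m = 1000 → c = 001000110, weight = 3.
  m = 0100 → c = 001000011, weight = 3.
  m = 1100 → c = 000000101, weight = 2.
  m = 0010 → c = 011010111, weight = 6.
  m = 1010 → c = 010010001, weight = 3.
  m = 0110 → c = 010010100, weight = 3.
  m = 1110 → c = 011010010, weight = 4.
  m = 0001 → c = 011010000, weight = 3.
  m = 1001 → c = 010010110, weight = 4.
  m = 0101 → c = 010010011, weight = 4.
  m = 1101 → c = 011010101, weight = 5.
  m = 0011 → c = 000000111, weight = 3.
  m = 1011 → c = 001000001, weight = 2.
  m = 0111 → c = 001000100, weight = 2.
  m = 1111 → c = 000000010, weight = 1.
Tally weights:
  weight 0: 1 codewords.
  weight 1: 1 codewords.
  weight 2: 3 codewords.
  weight 3: 6 codewords.
  weight 4: 3 codewords.
  weight 5: 1 codewords.
  weight 6: 1 codewords.
Minimum distance d = smallest w > 0 with A_w > 0 = 1.
Sanity: Σ A_w = 16 = 2^4 = 16 ✓.


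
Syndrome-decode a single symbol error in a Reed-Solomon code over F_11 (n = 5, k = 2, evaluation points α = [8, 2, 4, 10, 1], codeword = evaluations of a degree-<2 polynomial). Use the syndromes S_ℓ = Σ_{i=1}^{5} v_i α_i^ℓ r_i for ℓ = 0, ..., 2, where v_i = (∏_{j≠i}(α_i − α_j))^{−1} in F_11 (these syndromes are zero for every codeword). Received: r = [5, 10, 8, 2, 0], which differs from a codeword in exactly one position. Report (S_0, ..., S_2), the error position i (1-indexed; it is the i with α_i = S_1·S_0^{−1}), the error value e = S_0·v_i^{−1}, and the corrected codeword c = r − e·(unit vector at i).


S = (9, 6, 4), error at position 1, error magnitude e = 1, c = [4, 10, 8, 2, 0].

Step 1: column multipliers v_i = (∏_{j≠i}(α_i − α_j))^{−1} mod 11.
  i = 1 (α = 8): (8−2)(8−4)(8−10)(8−1) = 6·4·(−2)·7 = −336 ≡ 5, so v_1 = 5^{−1} = 9 (mod 11).
  i = 2 (α = 2): (2−8)(2−4)(2−10)(2−1) = (−6)·(−2)·(−8)·1 = −96 ≡ 3, so v_2 = 3^{−1} = 4 (mod 11).
  i = 3 (α = 4): (4−8)(4−2)(4−10)(4−1) = (−4)·2·(−6)·3 = 144 ≡ 1, so v_3 = 1^{−1} = 1 (mod 11).
  i = 4 (α = 10): (10−8)(10−2)(10−4)(10−1) = 2·8·6·9 = 864 ≡ 6, so v_4 = 6^{−1} = 2 (mod 11).
  i = 5 (α = 1): (1−8)(1−2)(1−4)(1−10) = (−7)·(−1)·(−3)·(−9) = 189 ≡ 2, so v_5 = 2^{−1} = 6 (mod 11).
  v = [9, 4, 1, 2, 6].
Step 2: syndromes of r = [5, 10, 8, 2, 0] (all sums mod 11).
  S_0 = Σ v_i r_i = 9·5 + 4·10 + 1·8 + 2·2 + 6·0 = 97 ≡ 9.
  S_1 = Σ v_i α_i r_i = 9·8·5 + 4·2·10 + 1·4·8 + 2·10·2 + 6·1·0 = 512 ≡ 6.
  α_i^2 mod 11 = [9, 4, 5, 1, 1].
  S_2 = Σ v_i α_i^2 r_i = 9·9·5 + 4·4·10 + 1·5·8 + 2·1·2 + 6·1·0 = 609 ≡ 4.
  S = (9, 6, 4) ≠ 0, so r is not a codeword (an error is present).
Step 3: locate the error. For a single error e at position i, S_ℓ = v_i·e·α_i^ℓ, so α_err = S_1/S_0.
  S_0^{−1} = 9^{−1} = 5 (mod 11), so α_err = 6·5 = 30 ≡ 8 = α_1. Error position i = 1.
  Consistency check: S_2/S_1 = 4·2 = 8 ≡ 8 = α_err ✓ (single-error assumption holds).
Step 4: error magnitude e = S_0/v_1 = S_0·∏_{j≠1}(α_1 − α_j) = 9·5 = 45 ≡ 1 (mod 11).
Step 5: correct position 1: c_1 = r_1 − e = 5 − 1 ≡ 4 (mod 11). Hence c = [4, 10, 8, 2, 0].
  Check: interpolating c through the α_i gives m(x) = 1 + 10·x (degree < 2) with m(α_i) = c_i for every i, so c is indeed a codeword.


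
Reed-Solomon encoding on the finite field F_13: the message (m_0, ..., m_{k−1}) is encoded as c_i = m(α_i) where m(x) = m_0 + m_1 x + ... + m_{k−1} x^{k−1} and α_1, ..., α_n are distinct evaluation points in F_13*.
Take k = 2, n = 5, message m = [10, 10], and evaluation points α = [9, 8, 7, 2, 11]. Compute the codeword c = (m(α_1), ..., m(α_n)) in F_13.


c = [9, 12, 2, 4, 3]

Message polynomial: m(x) = 10 + 10·x (mod 13).
For each evaluation point α_i, compute m(α_i) mod 13:
  α_1 = 9: Horner steps 10 → 9, so m(9) = 9.
  α_2 = 8: Horner steps 10 → 12, so m(8) = 12.
  α_3 = 7: Horner steps 10 → 2, so m(7) = 2.
  α_4 = 2: Horner steps 10 → 4, so m(2) = 4.
  α_5 = 11: Horner steps 10 → 3, so m(11) = 3.
Codeword c = [9, 12, 2, 4, 3] ∈ F_13^5.


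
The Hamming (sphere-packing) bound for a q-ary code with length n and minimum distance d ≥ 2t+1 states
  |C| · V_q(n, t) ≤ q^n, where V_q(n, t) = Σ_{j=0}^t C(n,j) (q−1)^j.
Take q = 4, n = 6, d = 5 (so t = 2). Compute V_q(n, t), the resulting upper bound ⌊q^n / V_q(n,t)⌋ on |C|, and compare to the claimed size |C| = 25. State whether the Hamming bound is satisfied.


V_q(n, t) = 154, q^n = 4096, Hamming bound = 26, |C| = 25 ≤ bound (satisfied).

Step 1: Compute V_q(n, t) = Σ_{j=0}^2 C(n, j) (q−1)^j.
  j = 0: C(6,0)·(3)^0 = 1·1 = 1.
  j = 1: C(6,1)·(3)^1 = 6·3 = 18.
  j = 2: C(6,2)·(3)^2 = 15·9 = 135.
  V_q(n, t) = 1 + 18 + 135 = 154.
Step 2: q^n = 4^6 = 4096.
Step 3: Hamming bound ⌊q^n / V_q(n,t)⌋ = ⌊4096/154⌋ = 26.
Step 4: Compare |C| = 25 to 26: satisfied.
The claimed |C| lies below the Hamming bound.


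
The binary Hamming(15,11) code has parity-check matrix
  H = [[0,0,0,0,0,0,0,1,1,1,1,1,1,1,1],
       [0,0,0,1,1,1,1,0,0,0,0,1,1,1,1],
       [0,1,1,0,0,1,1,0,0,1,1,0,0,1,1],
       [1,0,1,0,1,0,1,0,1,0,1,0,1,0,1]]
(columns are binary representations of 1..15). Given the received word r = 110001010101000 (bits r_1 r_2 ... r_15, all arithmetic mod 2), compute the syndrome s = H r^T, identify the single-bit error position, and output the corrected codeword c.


s = (1, 0, 1, 1)^T, error position = 11, corrected codeword c = 110001010111000

Compute s = H r^T mod 2 one row at a time:
  s_1 = 1 + 0 + 1 + 0 + 1 + 0 + 0 + 0 = 3 ≡ 1 (mod 2).
  s_2 = 0 + 0 + 1 + 0 + 1 + 0 + 0 + 0 = 2 ≡ 0 (mod 2).
  s_3 = 1 + 0 + 1 + 0 + 1 + 0 + 0 + 0 = 3 ≡ 1 (mod 2).
  s_4 = 1 + 0 + 0 + 0 + 0 + 0 + 0 + 0 = 1 ≡ 1 (mod 2).
s = (1, 0, 1, 1)^T — this equals column 11 of H (binary 1011), so error is at position 11.
Correct: flip bit 11 of r = 110001010101000 to get c = 110001010111000.


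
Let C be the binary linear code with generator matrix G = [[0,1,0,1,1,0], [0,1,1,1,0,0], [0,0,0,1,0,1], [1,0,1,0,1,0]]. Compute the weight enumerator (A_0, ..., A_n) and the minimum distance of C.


Weight distribution: A_0 = 1, A_1 = 1, A_2 = 2, A_3 = 6, A_4 = 5, A_5 = 1. Minimum distance d = 1.

Enumerate all 2^4 = 16 messages m ∈ F_2^4.
For each, compute codeword c = mG in F_2^6, then tally its weight.
  m = 0000 → c = 000000, weight = 0.
  m = 1000 → c = 010110, weight = 3.
  m = 0100 → c = 011100, weight = 3.
  m = 1100 → c = 001010, weight = 2.
  m = 0010 → c = 000101, weight = 2.
  m = 1010 → c = 010011, weight = 3.
  m = 0110 → c = 011001, weight = 3.
  m = 1110 → c = 001111, weight = 4.
  m = 0001 → c = 101010, weight = 3.
  m = 1001 → c = 111100, weight = 4.
  m = 0101 → c = 110110, weight = 4.
  m = 1101 → c = 100000, weight = 1.
  m = 0011 → c = 101111, weight = 5.
  m = 1011 → c = 111001, weight = 4.
  m = 0111 → c = 110011, weight = 4.
  m = 1111 → c = 100101, weight = 3.
Tally weights:
  weight 0: 1 codewords.
  weight 1: 1 codewords.
  weight 2: 2 codewords.
  weight 3: 6 codewords.
  weight 4: 5 codewords.
  weight 5: 1 codewords.
Minimum distance d = smallest w > 0 with A_w > 0 = 1.
Sanity: Σ A_w = 16 = 2^4 = 16 ✓.


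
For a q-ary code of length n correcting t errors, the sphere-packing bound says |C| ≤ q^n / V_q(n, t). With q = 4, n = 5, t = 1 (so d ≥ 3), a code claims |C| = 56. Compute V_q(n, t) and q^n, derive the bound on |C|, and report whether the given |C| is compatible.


V_q(n, t) = 16, q^n = 1024, Hamming bound = 64, |C| = 56 ≤ bound (satisfied).

Step 1: Compute V_q(n, t) = Σ_{j=0}^1 C(n, j) (q−1)^j.
  j = 0: C(5,0)·(3)^0 = 1·1 = 1.
  j = 1: C(5,1)·(3)^1 = 5·3 = 15.
  V_q(n, t) = 1 + 15 = 16.
Step 2: q^n = 4^5 = 1024.
Step 3: Hamming bound ⌊q^n / V_q(n,t)⌋ = ⌊1024/16⌋ = 64.
Step 4: Compare |C| = 56 to 64: satisfied.
The claimed |C| lies below the Hamming bound.


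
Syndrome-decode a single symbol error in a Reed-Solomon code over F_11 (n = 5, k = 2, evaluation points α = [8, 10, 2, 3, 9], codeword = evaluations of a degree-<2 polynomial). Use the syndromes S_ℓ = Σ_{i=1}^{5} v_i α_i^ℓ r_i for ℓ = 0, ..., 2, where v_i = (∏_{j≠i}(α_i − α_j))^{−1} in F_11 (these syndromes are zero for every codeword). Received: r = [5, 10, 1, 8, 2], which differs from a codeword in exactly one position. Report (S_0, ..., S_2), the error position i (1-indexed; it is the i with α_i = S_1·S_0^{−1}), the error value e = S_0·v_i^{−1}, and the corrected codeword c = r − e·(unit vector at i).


S = (1, 3, 9), error at position 4, error magnitude e = 10, c = [5, 10, 1, 9, 2].

Step 1: column multipliers v_i = (∏_{j≠i}(α_i − α_j))^{−1} mod 11.
  i = 1 (α = 8): (8−10)(8−2)(8−3)(8−9) = (−2)·6·5·(−1) = 60 ≡ 5, so v_1 = 5^{−1} = 9 (mod 11).
  i = 2 (α = 10): (10−8)(10−2)(10−3)(10−9) = 2·8·7·1 = 112 ≡ 2, so v_2 = 2^{−1} = 6 (mod 11).
  i = 3 (α = 2): (2−8)(2−10)(2−3)(2−9) = (−6)·(−8)·(−1)·(−7) = 336 ≡ 6, so v_3 = 6^{−1} = 2 (mod 11).
  i = 4 (α = 3): (3−8)(3−10)(3−2)(3−9) = (−5)·(−7)·1·(−6) = −210 ≡ 10, so v_4 = 10^{−1} = 10 (mod 11).
  i = 5 (α = 9): (9−8)(9−10)(9−2)(9−3) = 1·(−1)·7·6 = −42 ≡ 2, so v_5 = 2^{−1} = 6 (mod 11).
  v = [9, 6, 2, 10, 6].
Step 2: syndromes of r = [5, 10, 1, 8, 2] (all sums mod 11).
  S_0 = Σ v_i r_i = 9·5 + 6·10 + 2·1 + 10·8 + 6·2 = 199 ≡ 1.
  S_1 = Σ v_i α_i r_i = 9·8·5 + 6·10·10 + 2·2·1 + 10·3·8 + 6·9·2 = 1312 ≡ 3.
  α_i^2 mod 11 = [9, 1, 4, 9, 4].
  S_2 = Σ v_i α_i^2 r_i = 9·9·5 + 6·1·10 + 2·4·1 + 10·9·8 + 6·4·2 = 1241 ≡ 9.
  S = (1, 3, 9) ≠ 0, so r is not a codeword (an error is present).
Step 3: locate the error. For a single error e at position i, S_ℓ = v_i·e·α_i^ℓ, so α_err = S_1/S_0.
  S_0^{−1} = 1^{−1} = 1 (mod 11), so α_err = 3·1 = 3 ≡ 3 = α_4. Error position i = 4.
  Consistency check: S_2/S_1 = 9·4 = 36 ≡ 3 = α_err ✓ (single-error assumption holds).
Step 4: error magnitude e = S_0/v_4 = S_0·∏_{j≠4}(α_4 − α_j) = 1·10 = 10 ≡ 10 (mod 11).
Step 5: correct position 4: c_4 = r_4 − e = 8 − 10 ≡ 9 (mod 11). Hence c = [5, 10, 1, 9, 2].
  Check: interpolating c through the α_i gives m(x) = 7 + 8·x (degree < 2) with m(α_i) = c_i for every i, so c is indeed a codeword.


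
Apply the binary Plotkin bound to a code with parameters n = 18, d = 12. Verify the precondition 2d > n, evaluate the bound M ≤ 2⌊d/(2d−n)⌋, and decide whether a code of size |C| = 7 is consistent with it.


Plotkin bound M ≤ 4; given |C| = 7 > bound (violated).

Check applicability: 2d = 24, n = 18.
2d − n = 6 > 0, so Plotkin applies.
Compute d/(2d−n) = 12/6 ≈ 2.0000.
⌊d/(2d−n)⌋ = 2.
Plotkin bound: M ≤ 2·2 = 4.
Given |C| = 7, check: VIOLATED.
This |C| is above the Plotkin bound, so no binary code with n = 18, d = 12 and 7 codewords exists.


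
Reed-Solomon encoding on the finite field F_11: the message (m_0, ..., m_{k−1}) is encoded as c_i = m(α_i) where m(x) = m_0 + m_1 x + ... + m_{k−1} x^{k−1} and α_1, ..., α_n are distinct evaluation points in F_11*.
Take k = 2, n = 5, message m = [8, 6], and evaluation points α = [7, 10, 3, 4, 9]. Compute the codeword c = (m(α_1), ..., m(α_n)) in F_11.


c = [6, 2, 4, 10, 7]

Message polynomial: m(x) = 8 + 6·x (mod 11).
For each evaluation point α_i, compute m(α_i) mod 11:
  α_1 = 7: Horner steps 6 → 6, so m(7) = 6.
  α_2 = 10: Horner steps 6 → 2, so m(10) = 2.
  α_3 = 3: Horner steps 6 → 4, so m(3) = 4.
  α_4 = 4: Horner steps 6 → 10, so m(4) = 10.
  α_5 = 9: Horner steps 6 → 7, so m(9) = 7.
Codeword c = [6, 2, 4, 10, 7] ∈ F_11^5.


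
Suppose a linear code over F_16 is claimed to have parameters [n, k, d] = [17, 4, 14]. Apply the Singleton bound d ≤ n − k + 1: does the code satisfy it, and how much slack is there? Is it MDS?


Singleton RHS = n − k + 1 = 14, slack = 0, bound satisfied, MDS.

Singleton bound: d ≤ n − k + 1.
Here n = 17, k = 4, so n − k + 1 = 14.
Given d = 14, check d ≤ 14: YES.
Slack = (n − k + 1) − d = 0.
The code is MDS (slack = 0).
Description: the claimed parameters are [17, 4, 14]_16; such a code would be MDS (meets Singleton bound).


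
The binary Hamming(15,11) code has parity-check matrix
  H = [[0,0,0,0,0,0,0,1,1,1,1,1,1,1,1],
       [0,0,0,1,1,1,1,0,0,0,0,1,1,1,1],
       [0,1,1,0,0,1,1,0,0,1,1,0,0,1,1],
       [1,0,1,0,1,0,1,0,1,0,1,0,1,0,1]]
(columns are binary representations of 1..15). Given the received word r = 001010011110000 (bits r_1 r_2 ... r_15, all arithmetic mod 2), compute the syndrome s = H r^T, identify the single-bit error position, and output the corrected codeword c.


s = (0, 1, 1, 0)^T, error position = 6, corrected codeword c = 001011011110000

Compute s = H r^T mod 2 one row at a time:
  s_1 = 1 + 1 + 1 + 1 + 0 + 0 + 0 + 0 = 4 ≡ 0 (mod 2).
  s_2 = 0 + 1 + 0 + 0 + 0 + 0 + 0 + 0 = 1 ≡ 1 (mod 2).
  s_3 = 0 + 1 + 0 + 0 + 1 + 1 + 0 + 0 = 3 ≡ 1 (mod 2).
  s_4 = 0 + 1 + 1 + 0 + 1 + 1 + 0 + 0 = 4 ≡ 0 (mod 2).
s = (0, 1, 1, 0)^T — this equals column 6 of H (binary 0110), so error is at position 6.
Correct: flip bit 6 of r = 001010011110000 to get c = 001011011110000.
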